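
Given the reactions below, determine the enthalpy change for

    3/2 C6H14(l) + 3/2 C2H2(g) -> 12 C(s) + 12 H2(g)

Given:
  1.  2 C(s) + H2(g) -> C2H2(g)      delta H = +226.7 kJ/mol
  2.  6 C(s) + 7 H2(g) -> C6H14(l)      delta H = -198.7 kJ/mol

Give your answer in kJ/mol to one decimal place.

delta H = -42.0 kJ/mol

eq. 1 reversed and × 3/2: (-3/2)·(+226.7) = -340.05 kJ/mol
eq. 2 reversed and × 3/2: (-3/2)·(-198.7) = +298.05 kJ/mol
By Hess's law, delta H = (-3/2)·(+226.7) + (-3/2)·(-198.7) = -42.0 kJ/mol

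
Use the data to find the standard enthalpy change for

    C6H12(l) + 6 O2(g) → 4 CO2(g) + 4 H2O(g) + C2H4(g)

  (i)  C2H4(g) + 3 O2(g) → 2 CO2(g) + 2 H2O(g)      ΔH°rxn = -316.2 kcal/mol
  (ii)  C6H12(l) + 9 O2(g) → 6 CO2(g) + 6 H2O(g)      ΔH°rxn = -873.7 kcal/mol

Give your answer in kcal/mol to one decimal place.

ΔH°rxn = -557.5 kcal/mol

(i) reversed: +316.2 kcal/mol
(ii) as written: -873.7 kcal/mol
By Hess's law, ΔH°rxn = (+316.2) + (-873.7) = -557.5 kcal/mol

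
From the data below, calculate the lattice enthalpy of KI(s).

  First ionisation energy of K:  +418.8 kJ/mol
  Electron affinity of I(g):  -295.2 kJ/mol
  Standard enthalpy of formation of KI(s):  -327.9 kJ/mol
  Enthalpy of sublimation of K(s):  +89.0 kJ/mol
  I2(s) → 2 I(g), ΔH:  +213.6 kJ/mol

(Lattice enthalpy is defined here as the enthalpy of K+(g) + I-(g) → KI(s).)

ΔHf° = 1·ΔHsub + 1·(ΣIE) + 1/2·D(I2) + 1·EA + U
-327.9 = 1·(+89.0) + 1·(+418.8) + 1/2·(+213.6) + 1·(-295.2) + U
U = -327.9 − (+319.4) = -647.3 kJ/mol

U = -647.3 kJ/mol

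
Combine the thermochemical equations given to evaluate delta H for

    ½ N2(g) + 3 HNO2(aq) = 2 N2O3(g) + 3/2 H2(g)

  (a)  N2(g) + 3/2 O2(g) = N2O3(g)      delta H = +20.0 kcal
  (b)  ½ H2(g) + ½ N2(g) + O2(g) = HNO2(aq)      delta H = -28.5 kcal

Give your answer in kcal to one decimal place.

(a) × 2: (2)·(+20.0) = +40.0 kcal
(b) reversed and × 3: (-3)·(-28.5) = +85.5 kcal
Combining the equations, delta H = (2)·(+20.0) + (-3)·(-28.5) = 125.5 kcal

delta H = 125.5 kcal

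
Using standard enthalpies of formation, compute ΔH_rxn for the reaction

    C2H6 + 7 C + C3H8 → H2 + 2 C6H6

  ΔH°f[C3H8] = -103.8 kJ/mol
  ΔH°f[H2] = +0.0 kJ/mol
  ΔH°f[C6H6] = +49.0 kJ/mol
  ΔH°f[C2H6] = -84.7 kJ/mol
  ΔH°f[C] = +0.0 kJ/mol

ΔH_rxn = 286.5 kJ/mol

Products: 1·(+0.0) + 2·(+49.0) = +98.0
Reactants: 1·(-84.7) + 7·(+0.0) + 1·(-103.8) = -188.5
ΔH_rxn = (+98.0) − (-188.5) = 286.5 kJ/mol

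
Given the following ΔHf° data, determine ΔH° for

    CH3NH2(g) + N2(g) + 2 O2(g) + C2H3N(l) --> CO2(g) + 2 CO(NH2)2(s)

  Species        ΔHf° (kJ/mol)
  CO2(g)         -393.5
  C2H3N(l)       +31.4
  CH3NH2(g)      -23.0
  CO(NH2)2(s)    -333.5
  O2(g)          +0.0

ΔH° = -1068.9 kJ/mol

Products: 1·(-393.5) + 2·(-333.5) = -1060.5
Reactants: 1·(-23.0) + 1·(+0.0) + 2·(+0.0) + 1·(+31.4) = +8.4
ΔH° = (-1060.5) − (+8.4) = -1068.9 kJ/mol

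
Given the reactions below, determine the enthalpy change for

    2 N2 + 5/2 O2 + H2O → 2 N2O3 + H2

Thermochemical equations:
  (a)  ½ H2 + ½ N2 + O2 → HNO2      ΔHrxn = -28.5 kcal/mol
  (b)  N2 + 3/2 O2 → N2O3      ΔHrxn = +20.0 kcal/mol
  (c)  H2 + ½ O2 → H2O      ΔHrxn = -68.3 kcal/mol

(a): not needed (HNO2 appears nowhere else).
(b) × 2 (×2 to match 2 N2O3 in the target): (2)·(+20.0) = +40.0 kcal/mol
(c) reversed (reverse to put H2O on the reactant side): +68.3 kcal/mol
Combining the equations, ΔHrxn = (2)·(+20.0) + (-1)·(-68.3) = 108.3 kcal/mol

ΔHrxn = 108.3 kcal/mol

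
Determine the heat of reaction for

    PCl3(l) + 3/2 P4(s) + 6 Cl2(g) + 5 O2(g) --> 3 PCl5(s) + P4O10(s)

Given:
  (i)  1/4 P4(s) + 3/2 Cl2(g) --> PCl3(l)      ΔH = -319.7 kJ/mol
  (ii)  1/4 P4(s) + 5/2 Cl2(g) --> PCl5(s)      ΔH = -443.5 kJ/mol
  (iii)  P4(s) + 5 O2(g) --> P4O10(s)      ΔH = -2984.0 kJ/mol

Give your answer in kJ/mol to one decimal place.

(i) reversed: +319.7 kJ/mol
(ii) × 3: (3)·(-443.5) = -1330.5 kJ/mol
(iii) as written: -2984.0 kJ/mol
Combining the equations, ΔH = (-1)·(-319.7) + (3)·(-443.5) + (1)·(-2984.0) = -3994.8 kJ/mol

ΔH = -3994.8 kJ/mol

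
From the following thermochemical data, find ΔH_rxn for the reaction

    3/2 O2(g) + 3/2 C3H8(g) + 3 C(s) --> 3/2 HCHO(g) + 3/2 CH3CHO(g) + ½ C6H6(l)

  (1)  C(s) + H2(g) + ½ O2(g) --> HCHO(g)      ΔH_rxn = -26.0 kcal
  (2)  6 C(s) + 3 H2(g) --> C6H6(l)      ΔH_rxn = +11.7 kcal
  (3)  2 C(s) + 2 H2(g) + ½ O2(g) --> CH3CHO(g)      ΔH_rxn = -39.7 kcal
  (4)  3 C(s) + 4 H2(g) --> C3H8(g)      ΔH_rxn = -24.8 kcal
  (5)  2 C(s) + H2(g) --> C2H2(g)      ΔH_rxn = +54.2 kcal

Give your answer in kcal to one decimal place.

(1) × 3/2 (×3/2 to match 3/2 HCHO(g) in the target): (3/2)·(-26.0) = -39.0 kcal
(2) × 1/2 (×1/2 to match 1/2 C6H6(l) in the target): (1/2)·(+11.7) = +5.85 kcal
(3) × 3/2 (scale by 3/2 for the 3/2 CH3CHO(g)): (3/2)·(-39.7) = -59.55 kcal
(4) reversed and × 3/2 (reverse to put C3H8(g) on the reactant side; ×3/2 to match 3/2 C3H8(g) in the target): (-3/2)·(-24.8) = +37.2 kcal
(5): not needed (C2H2(g) appears nowhere else).
Combining the equations, ΔH_rxn = (3/2)·(-26.0) + (1/2)·(+11.7) + (3/2)·(-39.7) + (-3/2)·(-24.8) = -55.5 kcal

ΔH_rxn = -55.5 kcal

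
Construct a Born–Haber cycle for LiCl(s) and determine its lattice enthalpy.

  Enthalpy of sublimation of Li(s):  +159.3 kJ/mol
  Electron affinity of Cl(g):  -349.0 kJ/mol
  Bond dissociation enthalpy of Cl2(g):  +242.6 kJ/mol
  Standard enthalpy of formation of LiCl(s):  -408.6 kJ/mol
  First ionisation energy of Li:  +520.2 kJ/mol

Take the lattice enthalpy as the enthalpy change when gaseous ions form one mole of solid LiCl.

U = -860.4 kJ/mol

ΔHf° = 1·ΔHsub + 1·(ΣIE) + 1/2·D(Cl2) + 1·EA + U
-408.6 = 1·(+159.3) + 1·(+520.2) + 1/2·(+242.6) + 1·(-349.0) + U
U = -408.6 − (+451.8) = -860.4 kJ/mol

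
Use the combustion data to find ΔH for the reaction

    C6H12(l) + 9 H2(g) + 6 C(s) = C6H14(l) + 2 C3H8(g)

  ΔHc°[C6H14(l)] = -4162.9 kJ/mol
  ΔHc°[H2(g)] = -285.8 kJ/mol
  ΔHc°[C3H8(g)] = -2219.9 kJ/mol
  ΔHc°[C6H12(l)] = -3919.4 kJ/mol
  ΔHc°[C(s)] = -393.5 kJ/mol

ΔH = -249.9 kJ/mol

With combustion enthalpies, reactants minus products:
= [1·(-3919.4) + 9·(-285.8) + 6·(-393.5)] − [1·(-4162.9) + 2·(-2219.9)]
= -249.9 kJ/mol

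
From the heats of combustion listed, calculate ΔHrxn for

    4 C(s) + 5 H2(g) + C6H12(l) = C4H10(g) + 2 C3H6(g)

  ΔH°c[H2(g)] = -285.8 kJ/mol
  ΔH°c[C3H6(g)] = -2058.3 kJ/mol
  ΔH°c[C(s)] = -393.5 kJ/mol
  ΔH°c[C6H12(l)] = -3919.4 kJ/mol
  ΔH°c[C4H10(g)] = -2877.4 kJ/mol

ΔHrxn = 71.6 kJ/mol

Using ΔH = Σ nΔHc°(reactants) − Σ nΔHc°(products):
= [4·(-393.5) + 5·(-285.8) + 1·(-3919.4)] − [1·(-2877.4) + 2·(-2058.3)]
= 71.6 kJ/mol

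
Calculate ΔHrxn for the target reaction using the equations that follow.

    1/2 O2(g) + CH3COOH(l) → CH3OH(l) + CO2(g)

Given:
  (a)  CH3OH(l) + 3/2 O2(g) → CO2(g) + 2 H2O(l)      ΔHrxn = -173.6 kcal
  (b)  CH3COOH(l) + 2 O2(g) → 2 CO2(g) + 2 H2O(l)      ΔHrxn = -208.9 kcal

(a) reversed: +173.6 kcal
(b) as written: -208.9 kcal
Summing the manipulated equations, ΔHrxn = (-1)·(-173.6) + (1)·(-208.9) = -35.3 kcal

ΔHrxn = -35.3 kcal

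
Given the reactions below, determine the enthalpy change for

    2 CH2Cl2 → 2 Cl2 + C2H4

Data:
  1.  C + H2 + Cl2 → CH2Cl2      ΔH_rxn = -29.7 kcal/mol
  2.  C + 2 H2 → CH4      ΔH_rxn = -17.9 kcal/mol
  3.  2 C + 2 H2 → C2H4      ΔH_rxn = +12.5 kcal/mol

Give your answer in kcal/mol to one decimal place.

ΔH_rxn = 71.9 kcal/mol

eq. 1 reversed and × 2: (-2)·(-29.7) = +59.4 kcal/mol
eq. 2: not needed.
eq. 3 as written: +12.5 kcal/mol
Since enthalpy is a state function, ΔH_rxn = (-2)·(-29.7) + (1)·(+12.5) = 71.9 kcal/mol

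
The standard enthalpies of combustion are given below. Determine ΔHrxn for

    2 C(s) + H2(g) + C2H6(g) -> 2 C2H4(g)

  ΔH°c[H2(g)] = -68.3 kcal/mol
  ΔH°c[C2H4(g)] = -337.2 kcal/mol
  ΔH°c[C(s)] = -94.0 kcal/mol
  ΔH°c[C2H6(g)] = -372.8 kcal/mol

ΔHrxn = 45.3 kcal/mol

Using ΔH = Σ nΔHc°(reactants) − Σ nΔHc°(products):
= [2·(-94.0) + 1·(-68.3) + 1·(-372.8)] − [2·(-337.2)]
= 45.3 kcal/mol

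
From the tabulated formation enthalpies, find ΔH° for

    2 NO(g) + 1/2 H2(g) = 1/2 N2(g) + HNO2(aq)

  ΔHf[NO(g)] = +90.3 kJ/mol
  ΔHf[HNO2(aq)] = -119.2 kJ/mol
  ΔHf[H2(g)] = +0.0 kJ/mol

Products: 1/2·(+0.0) + 1·(-119.2) = -119.2
Reactants: 2·(+90.3) + 1/2·(+0.0) = +180.6
ΔH° = (-119.2) − (+180.6) = -299.8 kJ/mol

ΔH° = -299.8 kJ/mol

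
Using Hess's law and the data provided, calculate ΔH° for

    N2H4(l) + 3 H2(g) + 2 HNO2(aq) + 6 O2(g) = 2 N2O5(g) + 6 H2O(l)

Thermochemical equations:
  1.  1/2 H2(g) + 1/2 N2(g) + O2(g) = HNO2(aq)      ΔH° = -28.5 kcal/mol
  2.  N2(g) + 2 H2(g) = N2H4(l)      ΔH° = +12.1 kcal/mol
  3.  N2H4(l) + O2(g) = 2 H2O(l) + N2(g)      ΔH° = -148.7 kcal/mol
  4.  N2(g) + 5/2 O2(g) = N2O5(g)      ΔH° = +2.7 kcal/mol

eq. 1 reversed and × 2 (HNO2(aq) must end up as a reactant; ×2 to match 2 HNO2(aq) in the target): (-2)·(-28.5) = +57.0 kcal/mol
eq. 2 × 2: (2)·(+12.1) = +24.2 kcal/mol
eq. 3 × 3 (×3 to match 6 H2O(l) in the target): (3)·(-148.7) = -446.1 kcal/mol
eq. 4 × 2 (×2 to match 2 N2O5(g) in the target): (2)·(+2.7) = +5.4 kcal/mol
By Hess's law, ΔH° = (+57.0) + (+24.2) + (-446.1) + (+5.4) = -359.5 kcal/mol

ΔH° = -359.5 kcal/mol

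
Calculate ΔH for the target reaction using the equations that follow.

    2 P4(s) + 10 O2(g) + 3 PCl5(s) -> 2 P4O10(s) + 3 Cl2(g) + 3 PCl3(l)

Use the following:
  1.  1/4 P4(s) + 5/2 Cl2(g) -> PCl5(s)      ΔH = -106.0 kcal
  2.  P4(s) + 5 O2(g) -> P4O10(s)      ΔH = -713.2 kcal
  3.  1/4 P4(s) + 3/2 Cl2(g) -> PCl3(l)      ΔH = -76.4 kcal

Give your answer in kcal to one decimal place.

eq. 1 reversed and × 3 (reverse to put PCl5(s) on the reactant side; ×3 to match 3 PCl5(s) in the target): (-3)·(-106.0) = +318.0 kcal
eq. 2 × 2 (scale by 2 for the 2 P4O10(s)): (2)·(-713.2) = -1426.4 kcal
eq. 3 × 3 (scale by 3 for the 3 PCl3(l)): (3)·(-76.4) = -229.2 kcal
By Hess's law, ΔH = (+318.0) + (-1426.4) + (-229.2) = -1337.6 kcal

ΔH = -1337.6 kcal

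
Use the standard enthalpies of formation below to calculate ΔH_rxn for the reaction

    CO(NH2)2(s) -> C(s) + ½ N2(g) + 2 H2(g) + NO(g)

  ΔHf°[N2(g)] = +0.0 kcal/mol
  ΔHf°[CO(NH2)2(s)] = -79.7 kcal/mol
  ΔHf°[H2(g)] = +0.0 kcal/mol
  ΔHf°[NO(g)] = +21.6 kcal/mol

ΔH_rxn = 101.3 kcal/mol

ΔH°rxn = Σ nΔHf°(products) − Σ nΔHf°(reactants).
Products: 1·(+0.0) + 1/2·(+0.0) + 2·(+0.0) + 1·(+21.6) = +21.6
Reactants: 1·(-79.7) = -79.7
ΔH_rxn = (+21.6) − (-79.7) = 101.3 kcal/mol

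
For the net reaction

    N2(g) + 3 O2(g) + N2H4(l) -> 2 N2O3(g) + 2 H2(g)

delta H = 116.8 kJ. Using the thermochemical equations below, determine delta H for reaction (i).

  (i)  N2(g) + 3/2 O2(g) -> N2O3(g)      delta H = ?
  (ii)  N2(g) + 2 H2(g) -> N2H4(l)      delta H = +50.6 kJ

delta H = 83.7 kJ

(i) × 2: contributes 2·x
(ii) reversed: -50.6 kJ
+116.8 = (-50.6) + 2·x
x = (+116.8 − (-50.6)) / (2) = 83.7 kJ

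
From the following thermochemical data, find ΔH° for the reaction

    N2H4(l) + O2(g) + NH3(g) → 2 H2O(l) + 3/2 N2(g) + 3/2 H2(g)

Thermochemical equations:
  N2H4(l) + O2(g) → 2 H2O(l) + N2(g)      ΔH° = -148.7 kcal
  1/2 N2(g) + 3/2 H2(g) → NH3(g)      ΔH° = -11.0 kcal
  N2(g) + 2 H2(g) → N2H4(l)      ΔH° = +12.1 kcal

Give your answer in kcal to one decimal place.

ΔH° = -137.7 kcal

equation 1 as written: -148.7 kcal
equation 2 reversed: +11.0 kcal
equation 3: not needed.
ΔH° = (-148.7) + (+11.0) = -137.7 kcal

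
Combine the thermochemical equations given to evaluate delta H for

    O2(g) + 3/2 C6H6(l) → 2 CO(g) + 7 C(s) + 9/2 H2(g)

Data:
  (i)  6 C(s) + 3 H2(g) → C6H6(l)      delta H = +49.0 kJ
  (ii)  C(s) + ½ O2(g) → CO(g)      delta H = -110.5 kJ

(i) reversed and × 3/2: (-3/2)·(+49.0) = -73.5 kJ
(ii) × 2: (2)·(-110.5) = -221.0 kJ
Since enthalpy is a state function, delta H = (-3/2)·(+49.0) + (2)·(-110.5) = -294.5 kJ

delta H = -294.5 kJ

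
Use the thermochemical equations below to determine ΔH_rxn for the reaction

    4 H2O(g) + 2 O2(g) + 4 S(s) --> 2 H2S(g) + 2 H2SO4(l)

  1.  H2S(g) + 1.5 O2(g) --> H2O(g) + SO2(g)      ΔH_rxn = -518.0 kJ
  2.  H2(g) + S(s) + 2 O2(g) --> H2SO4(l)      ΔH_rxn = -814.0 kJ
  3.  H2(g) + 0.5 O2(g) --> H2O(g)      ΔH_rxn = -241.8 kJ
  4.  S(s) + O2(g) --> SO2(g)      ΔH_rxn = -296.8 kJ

eq. 1 reversed and × 2: (-2)·(-518.0) = +1036.0 kJ
eq. 2 × 2: (2)·(-814.0) = -1628.0 kJ
eq. 3 reversed and × 2: (-2)·(-241.8) = +483.6 kJ
eq. 4 × 2: (2)·(-296.8) = -593.6 kJ
ΔH_rxn = (+1036.0) + (-1628.0) + (+483.6) + (-593.6) = -702.0 kJ

ΔH_rxn = -702.0 kJ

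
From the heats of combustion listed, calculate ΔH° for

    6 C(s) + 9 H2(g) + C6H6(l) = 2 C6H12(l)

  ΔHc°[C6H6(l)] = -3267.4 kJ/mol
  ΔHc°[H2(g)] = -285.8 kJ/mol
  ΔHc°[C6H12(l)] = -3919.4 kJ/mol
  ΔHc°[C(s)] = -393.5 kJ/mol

Using ΔH = Σ nΔHc°(reactants) − Σ nΔHc°(products):
= [6·(-393.5) + 9·(-285.8) + 1·(-3267.4)] − [2·(-3919.4)]
= -361.8 kJ/mol

ΔH° = -361.8 kJ/mol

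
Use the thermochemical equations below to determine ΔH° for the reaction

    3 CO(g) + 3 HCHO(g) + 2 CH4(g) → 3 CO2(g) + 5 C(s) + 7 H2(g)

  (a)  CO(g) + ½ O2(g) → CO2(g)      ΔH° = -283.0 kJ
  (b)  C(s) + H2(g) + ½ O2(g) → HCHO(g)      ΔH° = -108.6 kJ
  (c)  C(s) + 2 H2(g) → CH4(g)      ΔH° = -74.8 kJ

(a) × 3 (×3 to match 3 CO(g) in the target): (3)·(-283.0) = -849.0 kJ
(b) reversed and × 3 (reverse to put HCHO(g) on the reactant side; scale by 3 for the 3 HCHO(g)): (-3)·(-108.6) = +325.8 kJ
(c) reversed and × 2 (reverse to put CH4(g) on the reactant side; scale by 2 for the 2 CH4(g)): (-2)·(-74.8) = +149.6 kJ
Since enthalpy is a state function, ΔH° = (3)·(-283.0) + (-3)·(-108.6) + (-2)·(-74.8) = -373.6 kJ

ΔH° = -373.6 kJ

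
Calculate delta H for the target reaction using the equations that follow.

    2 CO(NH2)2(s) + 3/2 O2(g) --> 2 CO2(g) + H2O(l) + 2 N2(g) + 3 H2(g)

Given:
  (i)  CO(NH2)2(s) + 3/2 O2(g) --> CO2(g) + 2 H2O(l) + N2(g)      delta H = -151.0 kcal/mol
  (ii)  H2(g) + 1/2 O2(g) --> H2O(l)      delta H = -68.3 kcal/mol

delta H = -97.1 kcal/mol

(i) × 2: (2)·(-151.0) = -302.0 kcal/mol
(ii) reversed and × 3: (-3)·(-68.3) = +204.9 kcal/mol
Combining the equations, delta H = (-302.0) + (+204.9) = -97.1 kcal/mol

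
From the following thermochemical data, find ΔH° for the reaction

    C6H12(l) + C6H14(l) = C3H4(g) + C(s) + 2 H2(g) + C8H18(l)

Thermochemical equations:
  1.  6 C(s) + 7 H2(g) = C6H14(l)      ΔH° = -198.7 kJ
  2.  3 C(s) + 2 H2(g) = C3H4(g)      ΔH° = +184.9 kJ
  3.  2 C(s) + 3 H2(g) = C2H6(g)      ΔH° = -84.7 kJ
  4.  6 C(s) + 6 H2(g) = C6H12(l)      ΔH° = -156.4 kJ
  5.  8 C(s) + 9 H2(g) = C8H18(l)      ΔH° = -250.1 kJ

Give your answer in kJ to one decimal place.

ΔH° = 289.9 kJ

eq. 1 reversed: +198.7 kJ
eq. 2 as written: +184.9 kJ
eq. 3: not needed.
eq. 4 reversed: +156.4 kJ
eq. 5 as written: -250.1 kJ
ΔH° = (+198.7) + (+184.9) + (+156.4) + (-250.1) = 289.9 kJ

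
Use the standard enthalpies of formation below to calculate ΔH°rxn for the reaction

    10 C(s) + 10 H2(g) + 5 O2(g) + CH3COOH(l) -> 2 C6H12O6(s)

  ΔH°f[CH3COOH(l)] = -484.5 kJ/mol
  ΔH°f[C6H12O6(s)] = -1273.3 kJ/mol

ΔH°rxn = -2062.1 kJ/mol

Products: 2·(-1273.3) = -2546.6
Reactants: 10·(+0.0) + 10·(+0.0) + 5·(+0.0) + 1·(-484.5) = -484.5
ΔH°rxn = (-2546.6) − (-484.5) = -2062.1 kJ/mol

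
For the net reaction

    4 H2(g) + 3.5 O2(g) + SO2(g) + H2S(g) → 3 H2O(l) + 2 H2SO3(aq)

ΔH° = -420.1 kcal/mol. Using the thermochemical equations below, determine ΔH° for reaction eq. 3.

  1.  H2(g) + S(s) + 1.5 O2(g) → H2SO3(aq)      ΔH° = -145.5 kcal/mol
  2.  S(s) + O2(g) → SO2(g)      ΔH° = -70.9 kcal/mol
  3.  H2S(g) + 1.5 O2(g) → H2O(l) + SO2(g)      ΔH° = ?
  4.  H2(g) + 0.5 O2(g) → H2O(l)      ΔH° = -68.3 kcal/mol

eq. 1 × 2 (×2 to match 2 H2SO3(aq) in the target): (2)·(-145.5) = -291.0 kcal/mol
eq. 2 reversed and × 2: (-2)·(-70.9) = +141.8 kcal/mol
eq. 3 as written (H2S(g) already on the reactant side): contributes x
eq. 4 × 2: (2)·(-68.3) = -136.6 kcal/mol
-420.1 = (-291.0) + (+141.8) + (-136.6) + x
x = (-420.1 − (-285.8)) / (1) = -134.3 kcal/mol

ΔH° = -134.3 kcal/mol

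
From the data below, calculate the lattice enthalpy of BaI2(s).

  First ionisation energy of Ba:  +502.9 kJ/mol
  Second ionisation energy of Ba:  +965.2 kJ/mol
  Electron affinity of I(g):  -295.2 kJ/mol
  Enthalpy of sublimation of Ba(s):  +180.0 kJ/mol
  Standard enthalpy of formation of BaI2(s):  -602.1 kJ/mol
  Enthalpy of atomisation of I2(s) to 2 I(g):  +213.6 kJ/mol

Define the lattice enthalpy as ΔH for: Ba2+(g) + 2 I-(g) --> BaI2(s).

U = -1873.4 kJ/mol

ΔHf° = 1·ΔHsub + 1·(ΣIE) + 1·D(I2) + 2·EA + U
-602.1 = 1·(+180.0) + 1·(+1468.1) + 1·(+213.6) + 2·(-295.2) + U
U = -602.1 − (+1271.3) = -1873.4 kJ/mol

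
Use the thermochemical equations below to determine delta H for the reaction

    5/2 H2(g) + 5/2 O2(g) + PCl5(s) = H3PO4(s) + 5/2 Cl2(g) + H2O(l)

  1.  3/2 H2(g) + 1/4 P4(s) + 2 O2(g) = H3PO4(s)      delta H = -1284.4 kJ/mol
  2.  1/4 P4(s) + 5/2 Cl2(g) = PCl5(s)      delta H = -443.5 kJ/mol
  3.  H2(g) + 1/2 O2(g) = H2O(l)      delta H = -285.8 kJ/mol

eq. 1 as written (H3PO4(s) already on the product side): -1284.4 kJ/mol
eq. 2 reversed (reverse to put PCl5(s) on the reactant side): +443.5 kJ/mol
eq. 3 as written (H2O(l) already on the product side): -285.8 kJ/mol
delta H = (1)·(-1284.4) + (-1)·(-443.5) + (1)·(-285.8) = -1126.7 kJ/mol

delta H = -1126.7 kJ/mol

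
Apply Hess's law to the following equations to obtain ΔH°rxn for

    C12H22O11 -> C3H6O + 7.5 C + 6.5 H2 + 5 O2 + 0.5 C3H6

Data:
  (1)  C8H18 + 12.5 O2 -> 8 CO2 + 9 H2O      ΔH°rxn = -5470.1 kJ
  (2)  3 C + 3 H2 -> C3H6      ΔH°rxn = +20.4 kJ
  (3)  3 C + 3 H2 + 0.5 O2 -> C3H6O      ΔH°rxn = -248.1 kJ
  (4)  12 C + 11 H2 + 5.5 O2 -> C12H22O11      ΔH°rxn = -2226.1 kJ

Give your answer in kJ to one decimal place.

(1): not needed (C8H18 appears nowhere else).
(2) × 1/2 (scale by 1/2 for the 1/2 C3H6): (1/2)·(+20.4) = +10.2 kJ
(3) as written (C3H6O already on the product side): -248.1 kJ
(4) reversed (C12H22O11 must end up as a reactant): +2226.1 kJ
ΔH°rxn = (+10.2) + (-248.1) + (+2226.1) = 1988.2 kJ

ΔH°rxn = 1988.2 kJ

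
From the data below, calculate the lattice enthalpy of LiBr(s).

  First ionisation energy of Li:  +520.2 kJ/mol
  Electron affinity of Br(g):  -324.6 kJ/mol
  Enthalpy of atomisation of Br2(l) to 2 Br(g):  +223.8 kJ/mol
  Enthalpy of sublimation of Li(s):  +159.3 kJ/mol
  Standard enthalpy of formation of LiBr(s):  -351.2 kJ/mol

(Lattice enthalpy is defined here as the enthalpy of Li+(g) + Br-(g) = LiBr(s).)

U = -818.0 kJ/mol

ΔHf° = 1·ΔHsub + 1·(ΣIE) + 1/2·D(Br2) + 1·EA + U
-351.2 = 1·(+159.3) + 1·(+520.2) + 1/2·(+223.8) + 1·(-324.6) + U
U = -351.2 − (+466.8) = -818.0 kJ/mol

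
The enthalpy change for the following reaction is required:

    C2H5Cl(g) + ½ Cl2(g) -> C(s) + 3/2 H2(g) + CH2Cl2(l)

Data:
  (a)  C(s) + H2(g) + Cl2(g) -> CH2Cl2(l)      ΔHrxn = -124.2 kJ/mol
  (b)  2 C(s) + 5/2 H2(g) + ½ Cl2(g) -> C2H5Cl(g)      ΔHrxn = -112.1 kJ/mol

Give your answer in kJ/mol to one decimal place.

ΔHrxn = -12.1 kJ/mol

(a) as written: -124.2 kJ/mol
(b) reversed: +112.1 kJ/mol
Summing the manipulated equations, ΔHrxn = (-124.2) + (+112.1) = -12.1 kJ/mol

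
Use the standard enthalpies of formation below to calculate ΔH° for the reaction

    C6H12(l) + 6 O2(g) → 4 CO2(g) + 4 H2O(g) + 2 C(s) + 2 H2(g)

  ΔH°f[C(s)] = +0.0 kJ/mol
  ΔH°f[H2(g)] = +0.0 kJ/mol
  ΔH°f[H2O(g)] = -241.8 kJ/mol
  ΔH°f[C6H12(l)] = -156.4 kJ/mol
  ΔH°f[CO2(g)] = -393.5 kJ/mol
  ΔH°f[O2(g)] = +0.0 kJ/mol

ΔH° = -2384.8 kJ/mol

Products: 4·(-393.5) + 4·(-241.8) + 2·(+0.0) + 2·(+0.0) = -2541.2
Reactants: 1·(-156.4) + 6·(+0.0) = -156.4
ΔH° = (-2541.2) − (-156.4) = -2384.8 kJ/mol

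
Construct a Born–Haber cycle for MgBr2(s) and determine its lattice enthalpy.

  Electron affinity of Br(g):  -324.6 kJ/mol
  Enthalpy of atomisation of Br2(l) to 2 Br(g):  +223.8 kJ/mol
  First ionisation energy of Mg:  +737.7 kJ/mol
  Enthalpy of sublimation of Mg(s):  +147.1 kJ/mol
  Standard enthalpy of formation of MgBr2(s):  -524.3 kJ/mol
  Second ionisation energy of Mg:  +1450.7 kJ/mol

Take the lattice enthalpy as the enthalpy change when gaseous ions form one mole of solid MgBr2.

U = -2434.4 kJ/mol

ΔHf° = 1·ΔHsub + 1·(ΣIE) + 1·D(Br2) + 2·EA + U
-524.3 = 1·(+147.1) + 1·(+2188.4) + 1·(+223.8) + 2·(-324.6) + U
U = -524.3 − (+1910.1) = -2434.4 kJ/mol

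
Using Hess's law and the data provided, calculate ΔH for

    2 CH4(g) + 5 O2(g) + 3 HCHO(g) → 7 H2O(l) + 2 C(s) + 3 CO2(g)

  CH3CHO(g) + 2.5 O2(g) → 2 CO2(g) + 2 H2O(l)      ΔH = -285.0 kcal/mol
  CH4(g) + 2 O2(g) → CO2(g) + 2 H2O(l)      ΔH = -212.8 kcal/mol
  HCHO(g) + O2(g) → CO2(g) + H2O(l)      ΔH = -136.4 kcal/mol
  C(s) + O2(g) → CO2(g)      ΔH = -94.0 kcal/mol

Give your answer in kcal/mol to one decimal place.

ΔH = -646.8 kcal/mol

equation 1: not needed (CH3CHO(g) appears nowhere else).
equation 2 × 2 (×2 to match 2 CH4(g) in the target): (2)·(-212.8) = -425.6 kcal/mol
equation 3 × 3 (×3 to match 3 HCHO(g) in the target): (3)·(-136.4) = -409.2 kcal/mol
equation 4 reversed and × 2 (C(s) must end up as a product; ×2 to match 2 C(s) in the target): (-2)·(-94.0) = +188.0 kcal/mol
Summing the manipulated equations, ΔH = (-425.6) + (-409.2) + (+188.0) = -646.8 kcal/mol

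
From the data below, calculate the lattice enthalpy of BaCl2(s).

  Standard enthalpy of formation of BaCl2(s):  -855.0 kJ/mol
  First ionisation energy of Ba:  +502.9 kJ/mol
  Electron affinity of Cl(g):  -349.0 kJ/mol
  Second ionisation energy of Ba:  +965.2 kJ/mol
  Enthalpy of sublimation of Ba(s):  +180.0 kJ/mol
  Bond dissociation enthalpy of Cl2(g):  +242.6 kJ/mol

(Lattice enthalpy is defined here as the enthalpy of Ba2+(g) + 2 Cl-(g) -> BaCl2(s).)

ΔHf° = 1·ΔHsub + 1·(ΣIE) + 1·D(Cl2) + 2·EA + U
-855.0 = 1·(+180.0) + 1·(+1468.1) + 1·(+242.6) + 2·(-349.0) + U
U = -855.0 − (+1192.7) = -2047.7 kJ/mol

U = -2047.7 kJ/mol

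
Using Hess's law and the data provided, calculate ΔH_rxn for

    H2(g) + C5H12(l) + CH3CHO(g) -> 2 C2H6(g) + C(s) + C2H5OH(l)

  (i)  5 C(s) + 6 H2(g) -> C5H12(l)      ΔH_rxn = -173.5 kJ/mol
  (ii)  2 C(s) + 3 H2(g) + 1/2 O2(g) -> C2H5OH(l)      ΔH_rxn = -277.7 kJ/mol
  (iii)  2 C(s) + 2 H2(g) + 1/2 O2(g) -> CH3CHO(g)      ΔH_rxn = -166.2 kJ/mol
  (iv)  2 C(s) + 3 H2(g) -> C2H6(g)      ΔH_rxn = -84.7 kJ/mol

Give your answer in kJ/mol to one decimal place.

(i) reversed: +173.5 kJ/mol
(ii) as written: -277.7 kJ/mol
(iii) reversed: +166.2 kJ/mol
(iv) × 2: (2)·(-84.7) = -169.4 kJ/mol
ΔH_rxn = (+173.5) + (-277.7) + (+166.2) + (-169.4) = -107.4 kJ/mol

ΔH_rxn = -107.4 kJ/mol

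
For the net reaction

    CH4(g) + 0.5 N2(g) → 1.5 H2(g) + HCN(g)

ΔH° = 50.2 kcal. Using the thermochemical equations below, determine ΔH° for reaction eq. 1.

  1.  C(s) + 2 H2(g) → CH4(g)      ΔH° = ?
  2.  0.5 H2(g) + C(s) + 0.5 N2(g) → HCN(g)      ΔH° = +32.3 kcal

eq. 1 reversed (CH4(g) must end up as a reactant): contributes −x
eq. 2 as written (HCN(g) already on the product side): +32.3 kcal
+50.2 = (+32.3) − x
x = (+50.2 − (+32.3)) / (-1) = -17.9 kcal

ΔH° = -17.9 kcal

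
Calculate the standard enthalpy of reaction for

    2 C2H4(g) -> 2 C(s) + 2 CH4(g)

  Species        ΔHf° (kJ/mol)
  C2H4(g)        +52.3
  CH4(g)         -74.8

ΔH° = -254.2 kJ/mol

ΔH°rxn = Σ nΔHf°(products) − Σ nΔHf°(reactants).
Products: 2·(+0.0) + 2·(-74.8) = -149.6
Reactants: 2·(+52.3) = +104.6
ΔH° = (-149.6) − (+104.6) = -254.2 kJ/mol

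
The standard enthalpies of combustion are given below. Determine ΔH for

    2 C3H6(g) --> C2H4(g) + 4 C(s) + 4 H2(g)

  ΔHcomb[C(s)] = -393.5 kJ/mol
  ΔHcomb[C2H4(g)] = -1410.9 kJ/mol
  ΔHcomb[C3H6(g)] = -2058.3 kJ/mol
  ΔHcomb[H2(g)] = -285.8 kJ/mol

ΔH = 11.5 kJ/mol

With combustion enthalpies, reactants minus products:
= [2·(-2058.3)] − [1·(-1410.9) + 4·(-393.5) + 4·(-285.8)]
= 11.5 kJ/mol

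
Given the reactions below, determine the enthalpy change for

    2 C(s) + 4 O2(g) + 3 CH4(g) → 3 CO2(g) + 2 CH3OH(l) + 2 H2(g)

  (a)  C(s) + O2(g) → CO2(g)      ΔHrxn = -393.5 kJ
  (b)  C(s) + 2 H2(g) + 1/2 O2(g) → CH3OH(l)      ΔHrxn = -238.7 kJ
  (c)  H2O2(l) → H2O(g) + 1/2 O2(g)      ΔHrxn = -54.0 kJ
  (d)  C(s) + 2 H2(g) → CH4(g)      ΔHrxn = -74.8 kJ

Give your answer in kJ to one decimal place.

ΔHrxn = -1433.5 kJ

(a) × 3 (scale by 3 for the 3 CO2(g)): (3)·(-393.5) = -1180.5 kJ
(b) × 2 (scale by 2 for the 2 CH3OH(l)): (2)·(-238.7) = -477.4 kJ
(c): not needed (H2O(g) appears nowhere else).
(d) reversed and × 3 (reverse to put CH4(g) on the reactant side; scale by 3 for the 3 CH4(g)): (-3)·(-74.8) = +224.4 kJ
ΔHrxn = (3)·(-393.5) + (2)·(-238.7) + (-3)·(-74.8) = -1433.5 kJ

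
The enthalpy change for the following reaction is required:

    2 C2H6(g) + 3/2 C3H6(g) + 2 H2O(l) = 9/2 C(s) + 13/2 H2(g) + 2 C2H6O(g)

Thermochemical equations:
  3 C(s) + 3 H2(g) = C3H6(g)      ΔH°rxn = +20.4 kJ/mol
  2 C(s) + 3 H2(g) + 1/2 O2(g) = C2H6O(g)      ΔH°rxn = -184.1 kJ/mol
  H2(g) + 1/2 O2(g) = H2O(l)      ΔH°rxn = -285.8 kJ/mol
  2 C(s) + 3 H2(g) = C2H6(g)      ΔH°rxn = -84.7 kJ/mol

ΔH°rxn = 342.2 kJ/mol

equation 1 reversed and × 3/2: (-3/2)·(+20.4) = -30.6 kJ/mol
equation 2 × 2: (2)·(-184.1) = -368.2 kJ/mol
equation 3 reversed and × 2: (-2)·(-285.8) = +571.6 kJ/mol
equation 4 reversed and × 2: (-2)·(-84.7) = +169.4 kJ/mol
By Hess's law, ΔH°rxn = (-3/2)·(+20.4) + (2)·(-184.1) + (-2)·(-285.8) + (-2)·(-84.7) = 342.2 kJ/mol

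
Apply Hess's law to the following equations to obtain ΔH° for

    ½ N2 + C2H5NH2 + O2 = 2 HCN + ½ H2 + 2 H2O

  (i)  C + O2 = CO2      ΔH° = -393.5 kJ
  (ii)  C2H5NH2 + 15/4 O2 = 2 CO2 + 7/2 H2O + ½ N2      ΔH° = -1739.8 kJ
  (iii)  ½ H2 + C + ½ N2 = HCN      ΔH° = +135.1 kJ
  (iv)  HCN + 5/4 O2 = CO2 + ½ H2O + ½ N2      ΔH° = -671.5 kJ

(i) as written: -393.5 kJ
(ii) as written (C2H5NH2 already on the reactant side): -1739.8 kJ
(iii) reversed (H2 must end up as a product): -135.1 kJ
(iv) reversed and × 3: (-3)·(-671.5) = +2014.5 kJ
ΔH° = (-393.5) + (-1739.8) + (-135.1) + (+2014.5) = -253.9 kJ

ΔH° = -253.9 kJ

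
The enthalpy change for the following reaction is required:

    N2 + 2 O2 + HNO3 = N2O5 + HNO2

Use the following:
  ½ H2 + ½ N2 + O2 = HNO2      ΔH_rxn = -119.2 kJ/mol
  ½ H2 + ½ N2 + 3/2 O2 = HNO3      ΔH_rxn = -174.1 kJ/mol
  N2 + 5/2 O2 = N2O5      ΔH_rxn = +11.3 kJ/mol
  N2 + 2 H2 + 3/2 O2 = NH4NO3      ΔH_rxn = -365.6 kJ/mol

ΔH_rxn = 66.2 kJ/mol

equation 1 as written: -119.2 kJ/mol
equation 2 reversed: +174.1 kJ/mol
equation 3 as written: +11.3 kJ/mol
equation 4: not needed.
Combining the equations, ΔH_rxn = (1)·(-119.2) + (-1)·(-174.1) + (1)·(+11.3) = 66.2 kJ/mol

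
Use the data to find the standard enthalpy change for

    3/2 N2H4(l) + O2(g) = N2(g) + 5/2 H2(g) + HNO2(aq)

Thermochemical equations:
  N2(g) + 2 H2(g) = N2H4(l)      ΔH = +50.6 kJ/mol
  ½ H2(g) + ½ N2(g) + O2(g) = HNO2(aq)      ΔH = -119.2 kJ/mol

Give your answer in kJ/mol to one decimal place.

ΔH = -195.1 kJ/mol

equation 1 reversed and × 3/2 (N2H4(l) must end up as a reactant; scale by 3/2 for the 3/2 N2H4(l)): (-3/2)·(+50.6) = -75.9 kJ/mol
equation 2 as written (HNO2(aq) already on the product side): -119.2 kJ/mol
By Hess's law, ΔH = (-75.9) + (-119.2) = -195.1 kJ/mol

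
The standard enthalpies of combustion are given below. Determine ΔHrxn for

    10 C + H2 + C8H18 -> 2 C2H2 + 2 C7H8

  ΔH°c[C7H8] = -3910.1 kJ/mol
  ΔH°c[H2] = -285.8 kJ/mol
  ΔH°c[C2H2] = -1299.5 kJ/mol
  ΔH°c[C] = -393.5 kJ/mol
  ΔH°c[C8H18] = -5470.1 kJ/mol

With combustion enthalpies, reactants minus products:
= [10·(-393.5) + 1·(-285.8) + 1·(-5470.1)] − [2·(-1299.5) + 2·(-3910.1)]
= 728.3 kJ/mol

ΔHrxn = 728.3 kJ/mol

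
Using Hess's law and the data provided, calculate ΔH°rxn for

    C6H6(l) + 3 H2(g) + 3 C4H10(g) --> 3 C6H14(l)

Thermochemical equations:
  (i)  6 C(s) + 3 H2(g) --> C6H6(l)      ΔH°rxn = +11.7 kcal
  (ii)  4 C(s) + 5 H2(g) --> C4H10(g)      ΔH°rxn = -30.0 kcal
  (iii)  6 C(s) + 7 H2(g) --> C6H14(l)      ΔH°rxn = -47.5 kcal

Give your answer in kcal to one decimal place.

(i) reversed (C6H6(l) must end up as a reactant): -11.7 kcal
(ii) reversed and × 3 (reverse to put C4H10(g) on the reactant side; ×3 to match 3 C4H10(g) in the target): (-3)·(-30.0) = +90.0 kcal
(iii) × 3 (scale by 3 for the 3 C6H14(l)): (3)·(-47.5) = -142.5 kcal
Since enthalpy is a state function, ΔH°rxn = (-1)·(+11.7) + (-3)·(-30.0) + (3)·(-47.5) = -64.2 kcal

ΔH°rxn = -64.2 kcal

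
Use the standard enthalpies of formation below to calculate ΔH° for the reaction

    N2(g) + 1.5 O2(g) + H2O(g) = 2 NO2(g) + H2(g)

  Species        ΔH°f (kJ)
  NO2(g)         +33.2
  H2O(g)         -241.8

Products: 2·(+33.2) + 1·(+0.0) = +66.4
Reactants: 1·(+0.0) + 3/2·(+0.0) + 1·(-241.8) = -241.8
ΔH° = (+66.4) − (-241.8) = 308.2 kJ

ΔH° = 308.2 kJ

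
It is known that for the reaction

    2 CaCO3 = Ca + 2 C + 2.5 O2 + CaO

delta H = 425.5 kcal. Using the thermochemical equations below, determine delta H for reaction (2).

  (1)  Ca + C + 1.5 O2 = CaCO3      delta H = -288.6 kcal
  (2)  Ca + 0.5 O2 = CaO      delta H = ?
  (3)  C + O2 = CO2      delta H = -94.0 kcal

delta H = -151.7 kcal

(1) reversed and × 2 (CaCO3 must end up as a reactant; scale by 2 for the 2 CaCO3): (-2)·(-288.6) = +577.2 kcal
(2) as written (CaO already on the product side): contributes x
(3): not needed (CO2 appears nowhere else).
+425.5 = (+577.2) + x
x = (+425.5 − (+577.2)) / (1) = -151.7 kcal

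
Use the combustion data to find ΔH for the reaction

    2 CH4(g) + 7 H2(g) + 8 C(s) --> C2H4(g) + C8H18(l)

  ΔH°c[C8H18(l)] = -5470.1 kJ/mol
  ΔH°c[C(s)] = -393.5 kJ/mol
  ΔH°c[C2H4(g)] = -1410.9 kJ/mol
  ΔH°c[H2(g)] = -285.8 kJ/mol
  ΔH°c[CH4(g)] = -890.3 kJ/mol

With combustion enthalpies, reactants minus products:
= [2·(-890.3) + 7·(-285.8) + 8·(-393.5)] − [1·(-1410.9) + 1·(-5470.1)]
= -48.2 kJ/mol

ΔH = -48.2 kJ/mol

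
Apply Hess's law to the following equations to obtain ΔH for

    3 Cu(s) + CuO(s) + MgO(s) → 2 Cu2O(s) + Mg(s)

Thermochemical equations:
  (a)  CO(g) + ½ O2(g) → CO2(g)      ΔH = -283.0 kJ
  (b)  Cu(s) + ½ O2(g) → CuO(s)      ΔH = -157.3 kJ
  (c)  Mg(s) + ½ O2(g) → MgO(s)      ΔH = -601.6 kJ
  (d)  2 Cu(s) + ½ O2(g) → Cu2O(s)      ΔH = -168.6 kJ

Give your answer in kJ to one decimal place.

(a): not needed (CO(g) appears nowhere else).
(b) reversed (CuO(s) must end up as a reactant): +157.3 kJ
(c) reversed (reverse to put MgO(s) on the reactant side): +601.6 kJ
(d) × 2 (scale by 2 for the 2 Cu2O(s)): (2)·(-168.6) = -337.2 kJ
Summing the manipulated equations, ΔH = (-1)·(-157.3) + (-1)·(-601.6) + (2)·(-168.6) = 421.7 kJ

ΔH = 421.7 kJ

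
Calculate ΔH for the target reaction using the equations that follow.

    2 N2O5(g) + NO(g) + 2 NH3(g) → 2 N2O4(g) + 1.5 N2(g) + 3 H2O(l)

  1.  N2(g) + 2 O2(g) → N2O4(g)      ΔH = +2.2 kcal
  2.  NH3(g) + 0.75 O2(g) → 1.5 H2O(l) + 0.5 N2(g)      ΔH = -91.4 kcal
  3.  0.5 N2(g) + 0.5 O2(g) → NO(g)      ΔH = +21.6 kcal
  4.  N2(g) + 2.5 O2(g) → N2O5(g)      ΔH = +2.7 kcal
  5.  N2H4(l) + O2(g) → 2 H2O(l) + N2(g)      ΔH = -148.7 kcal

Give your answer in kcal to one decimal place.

ΔH = -205.4 kcal

eq. 1 × 2 (scale by 2 for the 2 N2O4(g)): (2)·(+2.2) = +4.4 kcal
eq. 2 × 2 (scale by 2 for the 2 NH3(g)): (2)·(-91.4) = -182.8 kcal
eq. 3 reversed (reverse to put NO(g) on the reactant side): -21.6 kcal
eq. 4 reversed and × 2 (reverse to put N2O5(g) on the reactant side; ×2 to match 2 N2O5(g) in the target): (-2)·(+2.7) = -5.4 kcal
eq. 5: not needed (N2H4(l) appears nowhere else).
ΔH = (2)·(+2.2) + (2)·(-91.4) + (-1)·(+21.6) + (-2)·(+2.7) = -205.4 kcal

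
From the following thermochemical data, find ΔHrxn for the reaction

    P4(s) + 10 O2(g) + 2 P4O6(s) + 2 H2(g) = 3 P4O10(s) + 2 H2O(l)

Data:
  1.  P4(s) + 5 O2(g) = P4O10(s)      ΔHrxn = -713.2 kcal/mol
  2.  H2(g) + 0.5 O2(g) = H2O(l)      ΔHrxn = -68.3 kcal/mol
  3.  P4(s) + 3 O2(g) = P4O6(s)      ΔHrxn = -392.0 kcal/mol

eq. 1 × 3 (×3 to match 3 P4O10(s) in the target): (3)·(-713.2) = -2139.6 kcal/mol
eq. 2 × 2 (scale by 2 for the 2 H2O(l)): (2)·(-68.3) = -136.6 kcal/mol
eq. 3 reversed and × 2 (reverse to put P4O6(s) on the reactant side; scale by 2 for the 2 P4O6(s)): (-2)·(-392.0) = +784.0 kcal/mol
Summing the manipulated equations, ΔHrxn = (3)·(-713.2) + (2)·(-68.3) + (-2)·(-392.0) = -1492.2 kcal/mol

ΔHrxn = -1492.2 kcal/mol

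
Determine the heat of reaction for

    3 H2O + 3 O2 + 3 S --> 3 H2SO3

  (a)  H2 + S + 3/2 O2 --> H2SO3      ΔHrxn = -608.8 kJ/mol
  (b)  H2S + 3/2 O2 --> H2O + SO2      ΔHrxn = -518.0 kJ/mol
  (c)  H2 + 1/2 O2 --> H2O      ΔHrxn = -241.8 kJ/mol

(a) × 3 (scale by 3 for the 3 H2SO3): (3)·(-608.8) = -1826.4 kJ/mol
(b): not needed (SO2 appears nowhere else).
(c) reversed and × 3: (-3)·(-241.8) = +725.4 kJ/mol
ΔHrxn = (3)·(-608.8) + (-3)·(-241.8) = -1101.0 kJ/mol

ΔHrxn = -1101.0 kJ/mol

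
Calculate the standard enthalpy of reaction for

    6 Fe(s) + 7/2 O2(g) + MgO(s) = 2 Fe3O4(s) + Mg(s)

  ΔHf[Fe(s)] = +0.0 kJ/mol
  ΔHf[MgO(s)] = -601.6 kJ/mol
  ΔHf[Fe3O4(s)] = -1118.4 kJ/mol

Products: 2·(-1118.4) + 1·(+0.0) = -2236.8
Reactants: 6·(+0.0) + 7/2·(+0.0) + 1·(-601.6) = -601.6
ΔH_rxn = (-2236.8) − (-601.6) = -1635.2 kJ/mol

ΔH_rxn = -1635.2 kJ/mol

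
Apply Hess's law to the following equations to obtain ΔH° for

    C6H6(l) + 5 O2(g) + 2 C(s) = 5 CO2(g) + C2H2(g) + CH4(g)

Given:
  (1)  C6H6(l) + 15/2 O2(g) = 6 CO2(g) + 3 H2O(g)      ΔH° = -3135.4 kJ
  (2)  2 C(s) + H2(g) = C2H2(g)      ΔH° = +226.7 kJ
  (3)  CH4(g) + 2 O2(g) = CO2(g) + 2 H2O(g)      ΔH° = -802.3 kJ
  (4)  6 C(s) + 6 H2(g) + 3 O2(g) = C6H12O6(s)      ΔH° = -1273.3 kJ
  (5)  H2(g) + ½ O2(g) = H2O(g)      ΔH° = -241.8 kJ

(1) as written (C6H6(l) already on the reactant side): -3135.4 kJ
(2) as written (C2H2(g) already on the product side): +226.7 kJ
(3) reversed (reverse to put CH4(g) on the product side): +802.3 kJ
(4): not needed (C6H12O6(s) appears nowhere else).
(5) reversed: +241.8 kJ
ΔH° = (-3135.4) + (+226.7) + (+802.3) + (+241.8) = -1864.6 kJ

ΔH° = -1864.6 kJ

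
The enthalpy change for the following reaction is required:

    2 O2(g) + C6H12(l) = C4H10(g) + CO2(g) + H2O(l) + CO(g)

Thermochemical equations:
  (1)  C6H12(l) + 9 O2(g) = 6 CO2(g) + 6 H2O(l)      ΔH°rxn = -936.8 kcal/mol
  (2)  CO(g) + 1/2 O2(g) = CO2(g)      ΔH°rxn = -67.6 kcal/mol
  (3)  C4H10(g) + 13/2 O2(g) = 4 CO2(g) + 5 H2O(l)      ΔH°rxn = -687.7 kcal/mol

(1) as written: -936.8 kcal/mol
(2) reversed: +67.6 kcal/mol
(3) reversed: +687.7 kcal/mol
By Hess's law, ΔH°rxn = (-936.8) + (+67.6) + (+687.7) = -181.5 kcal/mol

ΔH°rxn = -181.5 kcal/mol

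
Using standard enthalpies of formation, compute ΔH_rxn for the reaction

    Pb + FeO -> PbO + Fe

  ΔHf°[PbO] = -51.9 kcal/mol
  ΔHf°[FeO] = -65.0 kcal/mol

Products: 1·(-51.9) + 1·(+0.0) = -51.9
Reactants: 1·(+0.0) + 1·(-65.0) = -65.0
ΔH_rxn = (-51.9) − (-65.0) = 13.1 kcal/mol

ΔH_rxn = 13.1 kcal/mol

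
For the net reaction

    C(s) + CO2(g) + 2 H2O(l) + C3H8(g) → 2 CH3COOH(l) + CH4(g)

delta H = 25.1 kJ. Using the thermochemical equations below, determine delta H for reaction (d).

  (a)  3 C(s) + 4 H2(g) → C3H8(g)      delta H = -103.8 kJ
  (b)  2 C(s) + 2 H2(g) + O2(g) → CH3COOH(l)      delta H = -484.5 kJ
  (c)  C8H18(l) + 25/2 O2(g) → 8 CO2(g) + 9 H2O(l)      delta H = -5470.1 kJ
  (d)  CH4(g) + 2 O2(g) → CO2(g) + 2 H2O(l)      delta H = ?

delta H = -890.3 kJ

(a) reversed (C3H8(g) must end up as a reactant): +103.8 kJ
(b) × 2 (scale by 2 for the 2 CH3COOH(l)): (2)·(-484.5) = -969.0 kJ
(c): not needed (C8H18(l) appears nowhere else).
(d) reversed (reverse to put CH4(g) on the product side): contributes −x
+25.1 = (+103.8) + (-969.0) − x
x = (+25.1 − (-865.2)) / (-1) = -890.3 kJ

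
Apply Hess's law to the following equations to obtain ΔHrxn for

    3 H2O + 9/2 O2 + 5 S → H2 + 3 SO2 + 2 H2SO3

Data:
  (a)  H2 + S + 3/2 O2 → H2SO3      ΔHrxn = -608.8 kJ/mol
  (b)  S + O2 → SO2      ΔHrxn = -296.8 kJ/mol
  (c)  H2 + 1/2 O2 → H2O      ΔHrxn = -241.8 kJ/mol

(a) × 2 (×2 to match 2 H2SO3 in the target): (2)·(-608.8) = -1217.6 kJ/mol
(b) × 3 (scale by 3 for the 3 SO2): (3)·(-296.8) = -890.4 kJ/mol
(c) reversed and × 3 (H2O must end up as a reactant; scale by 3 for the 3 H2O): (-3)·(-241.8) = +725.4 kJ/mol
ΔHrxn = (2)·(-608.8) + (3)·(-296.8) + (-3)·(-241.8) = -1382.6 kJ/mol

ΔHrxn = -1382.6 kJ/mol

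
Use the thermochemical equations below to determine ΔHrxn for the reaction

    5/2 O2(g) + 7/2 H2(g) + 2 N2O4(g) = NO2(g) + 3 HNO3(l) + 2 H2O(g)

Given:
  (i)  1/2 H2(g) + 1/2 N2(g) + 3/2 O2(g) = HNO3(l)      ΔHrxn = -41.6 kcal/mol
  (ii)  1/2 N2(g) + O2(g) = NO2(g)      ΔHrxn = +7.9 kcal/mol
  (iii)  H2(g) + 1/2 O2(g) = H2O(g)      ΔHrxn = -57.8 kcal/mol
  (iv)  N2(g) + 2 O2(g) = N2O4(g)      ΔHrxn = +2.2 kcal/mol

ΔHrxn = -236.9 kcal/mol

(i) × 3 (×3 to match 3 HNO3(l) in the target): (3)·(-41.6) = -124.8 kcal/mol
(ii) as written (NO2(g) already on the product side): +7.9 kcal/mol
(iii) × 2 (×2 to match 2 H2O(g) in the target): (2)·(-57.8) = -115.6 kcal/mol
(iv) reversed and × 2 (N2O4(g) must end up as a reactant; ×2 to match 2 N2O4(g) in the target): (-2)·(+2.2) = -4.4 kcal/mol
By Hess's law, ΔHrxn = (3)·(-41.6) + (1)·(+7.9) + (2)·(-57.8) + (-2)·(+2.2) = -236.9 kcal/mol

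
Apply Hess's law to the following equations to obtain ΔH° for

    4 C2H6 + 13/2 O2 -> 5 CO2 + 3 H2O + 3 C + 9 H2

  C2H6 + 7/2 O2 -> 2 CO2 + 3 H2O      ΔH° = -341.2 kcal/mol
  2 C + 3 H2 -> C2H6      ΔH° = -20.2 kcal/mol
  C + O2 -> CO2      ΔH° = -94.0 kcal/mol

equation 1 as written (H2O already on the product side): -341.2 kcal/mol
equation 2 reversed and × 3 (reverse to put H2 on the product side; ×3 to match 9 H2 in the target): (-3)·(-20.2) = +60.6 kcal/mol
equation 3 × 3: (3)·(-94.0) = -282.0 kcal/mol
Since enthalpy is a state function, ΔH° = (1)·(-341.2) + (-3)·(-20.2) + (3)·(-94.0) = -562.6 kcal/mol

ΔH° = -562.6 kcal/mol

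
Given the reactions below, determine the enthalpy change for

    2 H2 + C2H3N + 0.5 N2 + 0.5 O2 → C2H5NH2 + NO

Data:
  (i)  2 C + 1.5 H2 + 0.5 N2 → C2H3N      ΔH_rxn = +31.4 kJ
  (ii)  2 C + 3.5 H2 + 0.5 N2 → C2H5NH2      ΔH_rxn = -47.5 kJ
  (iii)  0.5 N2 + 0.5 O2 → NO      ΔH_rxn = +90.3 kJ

(i) reversed: -31.4 kJ
(ii) as written: -47.5 kJ
(iii) as written: +90.3 kJ
By Hess's law, ΔH_rxn = (-31.4) + (-47.5) + (+90.3) = 11.4 kJ

ΔH_rxn = 11.4 kJ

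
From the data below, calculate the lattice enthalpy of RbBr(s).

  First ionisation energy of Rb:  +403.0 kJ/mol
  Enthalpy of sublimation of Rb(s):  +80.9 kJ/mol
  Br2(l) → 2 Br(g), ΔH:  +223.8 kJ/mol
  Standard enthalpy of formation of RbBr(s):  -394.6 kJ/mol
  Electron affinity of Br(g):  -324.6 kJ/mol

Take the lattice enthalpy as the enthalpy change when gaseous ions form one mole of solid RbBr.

U = -665.8 kJ/mol

ΔHf° = 1·ΔHsub + 1·(ΣIE) + 1/2·D(Br2) + 1·EA + U
-394.6 = 1·(+80.9) + 1·(+403.0) + 1/2·(+223.8) + 1·(-324.6) + U
U = -394.6 − (+271.2) = -665.8 kJ/mol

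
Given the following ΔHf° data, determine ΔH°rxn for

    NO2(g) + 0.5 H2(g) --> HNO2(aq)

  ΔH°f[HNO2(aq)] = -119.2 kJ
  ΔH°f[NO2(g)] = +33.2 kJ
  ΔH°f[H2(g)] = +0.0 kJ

Products: 1·(-119.2) = -119.2
Reactants: 1·(+33.2) + 1/2·(+0.0) = +33.2
ΔH°rxn = (-119.2) − (+33.2) = -152.4 kJ

ΔH°rxn = -152.4 kJ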